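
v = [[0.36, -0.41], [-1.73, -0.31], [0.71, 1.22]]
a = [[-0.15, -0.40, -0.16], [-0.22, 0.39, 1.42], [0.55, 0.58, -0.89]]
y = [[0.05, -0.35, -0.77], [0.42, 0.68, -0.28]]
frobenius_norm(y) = 1.20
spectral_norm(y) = 0.85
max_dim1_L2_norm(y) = 0.85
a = v @ y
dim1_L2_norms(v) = [0.55, 1.76, 1.41]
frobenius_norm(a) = 1.96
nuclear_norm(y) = 1.69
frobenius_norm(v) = 2.32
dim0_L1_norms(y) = [0.47, 1.03, 1.05]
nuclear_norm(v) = 3.12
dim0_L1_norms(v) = [2.8, 1.94]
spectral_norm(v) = 2.06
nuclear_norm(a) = 2.64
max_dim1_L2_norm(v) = 1.76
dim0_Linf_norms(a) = [0.55, 0.58, 1.42]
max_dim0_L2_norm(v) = 1.9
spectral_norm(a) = 1.75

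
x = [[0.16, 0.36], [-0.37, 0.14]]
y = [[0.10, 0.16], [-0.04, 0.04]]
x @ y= [[0.00, 0.04], [-0.04, -0.05]]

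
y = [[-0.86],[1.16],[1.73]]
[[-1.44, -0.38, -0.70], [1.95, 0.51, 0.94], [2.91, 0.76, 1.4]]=y @ [[1.68, 0.44, 0.81]]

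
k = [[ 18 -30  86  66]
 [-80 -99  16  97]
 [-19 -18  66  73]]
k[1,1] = -99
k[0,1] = -30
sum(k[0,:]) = 140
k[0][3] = 66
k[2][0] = -19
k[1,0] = -80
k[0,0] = 18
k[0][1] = -30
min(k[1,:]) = -99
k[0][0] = 18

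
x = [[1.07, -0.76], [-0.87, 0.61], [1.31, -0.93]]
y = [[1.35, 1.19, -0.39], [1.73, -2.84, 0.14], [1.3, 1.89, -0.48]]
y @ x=[[-0.1, 0.06], [4.51, -3.18], [-0.88, 0.61]]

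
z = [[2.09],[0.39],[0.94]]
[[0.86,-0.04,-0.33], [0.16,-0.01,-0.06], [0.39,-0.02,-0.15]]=z @ [[0.41, -0.02, -0.16]]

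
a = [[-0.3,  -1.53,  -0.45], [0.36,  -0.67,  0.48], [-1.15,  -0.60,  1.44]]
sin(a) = [[-0.63, -1.42, -0.33], [0.36, -0.92, 0.41], [-0.92, -0.59, 0.77]]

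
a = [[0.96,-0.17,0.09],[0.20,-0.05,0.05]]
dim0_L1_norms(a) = [1.16, 0.22, 0.14]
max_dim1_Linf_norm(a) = 0.96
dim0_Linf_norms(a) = [0.96, 0.17, 0.09]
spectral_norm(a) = 1.00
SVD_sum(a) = [[0.96,-0.17,0.10], [0.21,-0.04,0.02]] + [[0.0,0.0,-0.01],[-0.01,-0.01,0.03]]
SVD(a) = [[-0.98, -0.21], [-0.21, 0.98]] @ diag([1.001244606900177, 0.0333052121042693]) @ [[-0.98, 0.18, -0.10], [-0.16, -0.40, 0.9]]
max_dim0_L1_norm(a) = 1.16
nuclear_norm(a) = 1.03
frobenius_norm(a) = 1.00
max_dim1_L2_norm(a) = 0.98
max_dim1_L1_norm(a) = 1.22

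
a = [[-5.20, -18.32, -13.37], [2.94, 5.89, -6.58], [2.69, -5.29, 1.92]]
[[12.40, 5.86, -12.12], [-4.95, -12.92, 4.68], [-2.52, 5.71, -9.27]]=a@[[-1.36, -0.38, -1.1], [-0.24, -0.92, 1.12], [-0.07, 0.97, -0.20]]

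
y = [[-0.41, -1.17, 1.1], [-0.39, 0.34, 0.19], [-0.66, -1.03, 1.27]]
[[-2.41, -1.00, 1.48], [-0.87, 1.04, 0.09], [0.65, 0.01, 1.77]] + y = [[-2.82,-2.17,2.58], [-1.26,1.38,0.28], [-0.01,-1.02,3.04]]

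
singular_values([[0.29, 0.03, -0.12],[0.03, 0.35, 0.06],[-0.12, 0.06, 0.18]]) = [0.37, 0.36, 0.09]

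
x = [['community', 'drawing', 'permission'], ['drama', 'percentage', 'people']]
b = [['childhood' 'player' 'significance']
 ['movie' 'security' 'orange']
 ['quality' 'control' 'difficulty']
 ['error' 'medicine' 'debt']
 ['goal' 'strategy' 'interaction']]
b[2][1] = 'control'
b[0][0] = 'childhood'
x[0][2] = 'permission'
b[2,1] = 'control'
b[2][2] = 'difficulty'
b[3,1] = 'medicine'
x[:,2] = ['permission', 'people']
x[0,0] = 'community'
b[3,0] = 'error'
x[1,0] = 'drama'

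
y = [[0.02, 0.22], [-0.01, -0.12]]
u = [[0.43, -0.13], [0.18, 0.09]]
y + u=[[0.45, 0.09], [0.17, -0.03]]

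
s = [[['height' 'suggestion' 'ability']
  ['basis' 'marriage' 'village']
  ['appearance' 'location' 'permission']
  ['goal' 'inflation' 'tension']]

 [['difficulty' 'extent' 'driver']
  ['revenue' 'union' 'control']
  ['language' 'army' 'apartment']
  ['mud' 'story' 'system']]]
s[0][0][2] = 'ability'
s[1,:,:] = [['difficulty', 'extent', 'driver'], ['revenue', 'union', 'control'], ['language', 'army', 'apartment'], ['mud', 'story', 'system']]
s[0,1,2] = 'village'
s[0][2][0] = 'appearance'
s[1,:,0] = ['difficulty', 'revenue', 'language', 'mud']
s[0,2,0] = 'appearance'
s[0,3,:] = ['goal', 'inflation', 'tension']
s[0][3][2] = 'tension'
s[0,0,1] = 'suggestion'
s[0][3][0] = 'goal'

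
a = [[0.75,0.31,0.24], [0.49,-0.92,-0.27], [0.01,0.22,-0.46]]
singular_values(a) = [1.08, 0.85, 0.5]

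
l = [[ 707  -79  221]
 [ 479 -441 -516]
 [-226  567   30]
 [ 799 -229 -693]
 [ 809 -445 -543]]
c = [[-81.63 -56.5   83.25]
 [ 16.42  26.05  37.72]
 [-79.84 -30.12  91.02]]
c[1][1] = 26.05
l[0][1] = -79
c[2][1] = -30.12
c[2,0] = -79.84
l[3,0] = 799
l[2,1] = 567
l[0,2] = 221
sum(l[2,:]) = 371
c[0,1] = -56.5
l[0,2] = 221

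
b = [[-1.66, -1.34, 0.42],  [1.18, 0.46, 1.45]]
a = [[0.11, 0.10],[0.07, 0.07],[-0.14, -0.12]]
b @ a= [[-0.34, -0.31], [-0.04, -0.02]]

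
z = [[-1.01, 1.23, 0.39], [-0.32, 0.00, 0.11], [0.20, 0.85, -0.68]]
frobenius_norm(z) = 2.01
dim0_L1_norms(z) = [1.53, 2.08, 1.18]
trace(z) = -1.69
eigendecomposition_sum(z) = [[(-0.27-0.05j),(0.51+0.5j),-0.02+0.11j],[(-0.05-0.11j),-0.05+0.31j,(-0.05+0.02j)],[-0.27-0.01j,0.59+0.40j,0.00+0.11j]] + [[-0.27+0.05j, (0.51-0.5j), (-0.02-0.11j)], [-0.05+0.11j, -0.05-0.31j, (-0.05-0.02j)], [-0.27+0.01j, 0.59-0.40j, 0.00-0.11j]] + [[-0.47-0.00j, 0.20+0.00j, 0.43+0.00j],[(-0.22-0j), (0.09+0j), 0.20+0.00j],[0.75+0.00j, (-0.32-0j), -0.68-0.00j]]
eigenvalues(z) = [(-0.32+0.37j), (-0.32-0.37j), (-1.06+0j)]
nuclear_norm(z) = 2.89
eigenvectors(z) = [[(0.68+0j), 0.68-0.00j, (-0.51+0j)],  [(0.17+0.24j), 0.17-0.24j, (-0.24+0j)],  [0.66-0.11j, 0.66+0.11j, 0.82+0.00j]]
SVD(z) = [[-0.94, -0.28, -0.17], [-0.11, -0.24, 0.97], [-0.31, 0.93, 0.2]] @ diag([1.7084762486749443, 1.0418876193320863, 0.1417007282836218]) @ [[0.54, -0.84, -0.10], [0.52, 0.43, -0.74], [-0.66, -0.35, -0.67]]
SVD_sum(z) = [[-0.87,1.35,0.16], [-0.1,0.15,0.02], [-0.29,0.45,0.05]] + [[-0.15, -0.12, 0.22], [-0.13, -0.11, 0.18], [0.51, 0.41, -0.71]] + [[0.02, 0.01, 0.02], [-0.09, -0.05, -0.09], [-0.02, -0.01, -0.02]]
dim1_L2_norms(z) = [1.64, 0.34, 1.11]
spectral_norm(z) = 1.71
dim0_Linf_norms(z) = [1.01, 1.23, 0.68]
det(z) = -0.25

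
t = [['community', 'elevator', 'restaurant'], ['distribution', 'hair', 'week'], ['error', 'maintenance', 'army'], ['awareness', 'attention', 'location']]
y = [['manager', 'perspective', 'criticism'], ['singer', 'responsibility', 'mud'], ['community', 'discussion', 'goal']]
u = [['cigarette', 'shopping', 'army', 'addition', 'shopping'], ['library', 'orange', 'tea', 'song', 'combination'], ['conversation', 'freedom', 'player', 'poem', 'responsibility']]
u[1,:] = ['library', 'orange', 'tea', 'song', 'combination']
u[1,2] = 'tea'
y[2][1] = 'discussion'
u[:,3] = ['addition', 'song', 'poem']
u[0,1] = 'shopping'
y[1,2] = 'mud'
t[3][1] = 'attention'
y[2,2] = 'goal'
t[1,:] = ['distribution', 'hair', 'week']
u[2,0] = 'conversation'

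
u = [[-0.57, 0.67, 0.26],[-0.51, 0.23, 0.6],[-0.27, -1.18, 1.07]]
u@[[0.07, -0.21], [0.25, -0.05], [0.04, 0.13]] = [[0.14, 0.12],[0.05, 0.17],[-0.27, 0.25]]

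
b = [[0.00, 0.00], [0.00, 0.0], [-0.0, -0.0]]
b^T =[[0.0, 0.00, -0.0], [0.00, 0.00, -0.00]]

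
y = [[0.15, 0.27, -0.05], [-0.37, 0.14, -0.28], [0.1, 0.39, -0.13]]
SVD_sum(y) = [[-0.03, 0.20, -0.12], [-0.04, 0.26, -0.15], [-0.05, 0.33, -0.19]] + [[0.18, 0.07, 0.07],[-0.33, -0.12, -0.13],[0.15, 0.06, 0.06]] + [[0.00, -0.0, -0.00], [0.00, -0.0, -0.0], [-0.00, 0.00, 0.00]]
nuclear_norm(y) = 1.01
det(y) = 0.00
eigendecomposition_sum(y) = [[(0.07+0.11j), 0.13-0.04j, -0.02+0.08j], [(-0.18+0.12j), (0.07+0.23j), -0.14-0.04j], [0.05+0.17j, (0.2-0j), -0.07+0.10j]] + [[(0.07-0.11j), (0.13+0.04j), -0.02-0.08j], [-0.18-0.12j, 0.07-0.23j, -0.14+0.04j], [(0.05-0.17j), 0.20+0.00j, (-0.07-0.1j)]] + [[-0j, 0j, -0.00+0.00j], [(-0+0j), -0.00-0.00j, 0.00-0.00j], [(-0+0j), -0.00-0.00j, 0.00-0.00j]]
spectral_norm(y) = 0.55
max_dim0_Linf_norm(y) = 0.39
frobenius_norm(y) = 0.72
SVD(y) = [[-0.43,0.44,-0.78], [-0.56,-0.81,-0.15], [-0.71,0.38,0.60]] @ diag([0.5475511482765357, 0.46040355474060274, 0.0040381683055875865]) @ [[0.13, -0.86, 0.49],  [0.88, 0.33, 0.34],  [-0.46, 0.39, 0.8]]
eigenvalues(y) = [(0.08+0.44j), (0.08-0.44j), (0.01+0j)]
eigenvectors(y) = [[-0.01-0.42j, -0.01+0.42j, 0.46+0.00j], [(0.71+0j), (0.71-0j), -0.39+0.00j], [(0.17-0.55j), (0.17+0.55j), (-0.8+0j)]]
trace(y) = 0.16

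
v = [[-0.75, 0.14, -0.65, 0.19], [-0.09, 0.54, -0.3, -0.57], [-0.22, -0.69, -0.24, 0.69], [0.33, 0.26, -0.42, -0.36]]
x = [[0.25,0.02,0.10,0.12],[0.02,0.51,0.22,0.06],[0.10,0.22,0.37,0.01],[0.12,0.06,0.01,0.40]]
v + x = [[-0.50, 0.16, -0.55, 0.31], [-0.07, 1.05, -0.08, -0.51], [-0.12, -0.47, 0.13, 0.70], [0.45, 0.32, -0.41, 0.04]]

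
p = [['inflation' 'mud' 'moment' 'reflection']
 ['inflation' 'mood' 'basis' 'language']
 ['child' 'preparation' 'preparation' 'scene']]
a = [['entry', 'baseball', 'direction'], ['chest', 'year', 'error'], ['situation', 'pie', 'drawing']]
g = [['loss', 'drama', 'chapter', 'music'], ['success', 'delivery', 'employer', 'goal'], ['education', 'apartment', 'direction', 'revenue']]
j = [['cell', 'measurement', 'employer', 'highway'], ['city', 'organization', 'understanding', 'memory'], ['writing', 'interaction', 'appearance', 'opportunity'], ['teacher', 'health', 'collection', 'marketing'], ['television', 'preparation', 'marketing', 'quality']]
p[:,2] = ['moment', 'basis', 'preparation']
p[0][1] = 'mud'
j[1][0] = 'city'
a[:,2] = ['direction', 'error', 'drawing']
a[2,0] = 'situation'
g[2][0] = 'education'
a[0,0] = 'entry'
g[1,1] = 'delivery'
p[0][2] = 'moment'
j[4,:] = ['television', 'preparation', 'marketing', 'quality']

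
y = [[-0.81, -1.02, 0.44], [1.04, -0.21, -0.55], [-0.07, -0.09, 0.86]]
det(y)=1.012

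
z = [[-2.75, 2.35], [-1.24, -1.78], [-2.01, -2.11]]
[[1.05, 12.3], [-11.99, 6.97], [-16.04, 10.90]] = z @ [[3.37, -4.9], [4.39, -0.5]]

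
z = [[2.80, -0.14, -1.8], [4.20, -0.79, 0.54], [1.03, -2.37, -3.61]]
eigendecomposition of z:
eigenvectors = [[(-0.68+0j), (-0.23-0.07j), (-0.23+0.07j)], [-0.72+0.00j, 0.31+0.53j, 0.31-0.53j], [0.15+0.00j, -0.75+0.00j, (-0.75-0j)]]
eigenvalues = [(3.05+0j), (-2.33+1.75j), (-2.33-1.75j)]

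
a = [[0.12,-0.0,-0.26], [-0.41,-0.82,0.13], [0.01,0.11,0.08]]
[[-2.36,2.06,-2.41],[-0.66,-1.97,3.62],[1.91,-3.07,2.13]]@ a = [[-1.15, -1.95, 0.69],  [0.76, 2.01, 0.21],  [1.51, 2.75, -0.73]]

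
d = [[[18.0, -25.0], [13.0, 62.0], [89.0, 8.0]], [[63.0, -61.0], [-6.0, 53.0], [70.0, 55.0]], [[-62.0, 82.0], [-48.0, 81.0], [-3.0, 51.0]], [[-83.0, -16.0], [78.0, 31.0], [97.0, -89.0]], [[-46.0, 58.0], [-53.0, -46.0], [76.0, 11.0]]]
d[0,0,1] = -25.0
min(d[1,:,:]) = -61.0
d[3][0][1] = -16.0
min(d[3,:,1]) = -89.0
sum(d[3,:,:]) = 18.0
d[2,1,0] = -48.0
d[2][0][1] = 82.0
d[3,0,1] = -16.0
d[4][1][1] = -46.0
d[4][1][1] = -46.0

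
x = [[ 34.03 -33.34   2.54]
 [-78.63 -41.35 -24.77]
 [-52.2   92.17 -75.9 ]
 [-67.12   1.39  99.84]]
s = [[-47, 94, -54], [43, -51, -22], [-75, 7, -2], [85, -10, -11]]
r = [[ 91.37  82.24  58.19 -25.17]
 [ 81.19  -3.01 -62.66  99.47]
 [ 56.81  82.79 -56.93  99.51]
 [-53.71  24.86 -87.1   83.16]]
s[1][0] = 43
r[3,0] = -53.71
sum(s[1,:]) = -30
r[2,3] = 99.51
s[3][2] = -11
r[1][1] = -3.01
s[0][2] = -54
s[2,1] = 7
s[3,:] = [85, -10, -11]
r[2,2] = -56.93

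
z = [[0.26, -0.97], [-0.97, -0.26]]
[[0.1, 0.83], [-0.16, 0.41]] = z @ [[0.18,  -0.18], [-0.06,  -0.90]]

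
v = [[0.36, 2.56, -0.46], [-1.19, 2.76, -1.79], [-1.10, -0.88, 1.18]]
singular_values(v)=[4.34, 1.62, 1.05]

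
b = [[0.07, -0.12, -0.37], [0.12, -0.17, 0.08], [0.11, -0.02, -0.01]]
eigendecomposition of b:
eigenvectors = [[0.83+0.00j, 0.83-0.00j, (-0.32+0j)], [0.15-0.35j, (0.15+0.35j), -0.94+0.00j], [0.08-0.39j, (0.08+0.39j), (0.12+0j)]]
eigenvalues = [(0.01+0.22j), (0.01-0.22j), (-0.14+0j)]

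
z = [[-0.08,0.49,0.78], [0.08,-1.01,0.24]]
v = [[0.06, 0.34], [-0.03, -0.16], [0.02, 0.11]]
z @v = [[-0.0, -0.02], [0.04, 0.22]]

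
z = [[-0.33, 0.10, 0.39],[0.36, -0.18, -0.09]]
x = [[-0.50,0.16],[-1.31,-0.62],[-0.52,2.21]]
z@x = [[-0.17, 0.75], [0.10, -0.03]]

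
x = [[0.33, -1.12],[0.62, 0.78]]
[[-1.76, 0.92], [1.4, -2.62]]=x@ [[0.2, -2.33],[1.63, -1.51]]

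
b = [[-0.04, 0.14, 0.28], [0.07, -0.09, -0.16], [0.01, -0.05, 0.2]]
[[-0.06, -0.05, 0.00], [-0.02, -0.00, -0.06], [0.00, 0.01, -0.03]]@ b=[[-0.00, -0.00, -0.01], [0.00, 0.00, -0.02], [0.0, 0.00, -0.01]]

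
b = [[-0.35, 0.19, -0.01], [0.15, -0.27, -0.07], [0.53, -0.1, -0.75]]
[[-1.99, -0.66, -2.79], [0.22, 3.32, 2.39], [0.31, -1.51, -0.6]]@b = [[-0.88, 0.08, 2.16], [1.69, -1.09, -2.03], [-0.65, 0.53, 0.55]]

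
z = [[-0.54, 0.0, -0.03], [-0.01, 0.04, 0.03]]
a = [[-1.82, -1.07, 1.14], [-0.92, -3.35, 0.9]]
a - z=[[-1.28, -1.07, 1.17],[-0.91, -3.39, 0.87]]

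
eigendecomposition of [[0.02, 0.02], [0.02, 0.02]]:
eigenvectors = [[0.71, -0.71], [0.71, 0.71]]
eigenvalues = [0.04, 0.0]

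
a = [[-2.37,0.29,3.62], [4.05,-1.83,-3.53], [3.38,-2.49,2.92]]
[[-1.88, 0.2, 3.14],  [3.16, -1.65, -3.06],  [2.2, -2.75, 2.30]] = a@[[0.62, -0.16, -0.1], [-0.16, 0.76, -0.11], [-0.10, -0.11, 0.81]]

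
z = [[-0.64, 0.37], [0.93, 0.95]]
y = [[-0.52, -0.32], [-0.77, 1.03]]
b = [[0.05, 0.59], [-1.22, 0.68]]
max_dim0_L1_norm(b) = 1.27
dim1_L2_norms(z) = [0.74, 1.33]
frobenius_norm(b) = 1.52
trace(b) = 0.73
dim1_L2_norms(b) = [0.59, 1.4]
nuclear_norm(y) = 1.89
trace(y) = 0.51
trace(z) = 0.31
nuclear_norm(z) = 2.05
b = z @ y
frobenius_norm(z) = 1.52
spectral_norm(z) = 1.35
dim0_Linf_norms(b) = [1.22, 0.68]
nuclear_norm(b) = 1.95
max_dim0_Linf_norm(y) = 1.03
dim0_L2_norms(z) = [1.13, 1.02]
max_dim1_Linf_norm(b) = 1.22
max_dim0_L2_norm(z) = 1.13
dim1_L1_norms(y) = [0.84, 1.8]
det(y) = -0.78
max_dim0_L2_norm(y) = 1.08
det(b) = 0.75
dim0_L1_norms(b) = [1.27, 1.27]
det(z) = -0.95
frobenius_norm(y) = 1.42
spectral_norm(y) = 1.29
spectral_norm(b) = 1.42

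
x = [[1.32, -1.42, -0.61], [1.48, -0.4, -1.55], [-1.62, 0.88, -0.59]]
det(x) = -3.09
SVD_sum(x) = [[1.58, -0.98, -0.64], [1.52, -0.94, -0.62], [-1.24, 0.77, 0.51]] + [[0.02, -0.04, 0.11], [-0.19, 0.33, -0.97], [-0.21, 0.35, -1.05]] + [[-0.28, -0.40, -0.08], [0.15, 0.22, 0.04], [-0.17, -0.24, -0.05]]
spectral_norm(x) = 3.14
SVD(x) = [[-0.63, -0.08, -0.78], [-0.6, 0.68, 0.42], [0.49, 0.73, -0.47]] @ diag([3.1384324983152574, 1.539949569626085, 0.6399193515804085]) @ [[-0.8,  0.50,  0.33], [-0.18,  0.31,  -0.93], [0.57,  0.81,  0.16]]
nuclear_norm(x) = 5.32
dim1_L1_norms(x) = [3.35, 3.43, 3.09]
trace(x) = 0.33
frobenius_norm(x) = 3.55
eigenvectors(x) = [[0.30+0.46j, 0.30-0.46j, (0.49+0j)], [0.74+0.00j, (0.74-0j), 0.53+0.00j], [-0.24-0.30j, (-0.24+0.3j), 0.69+0.00j]]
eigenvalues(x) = [(0.7+1.55j), (0.7-1.55j), (-1.07+0j)]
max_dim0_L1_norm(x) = 4.42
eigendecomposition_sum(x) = [[0.82+0.28j,(-0.7+0.29j),(-0.05-0.42j)], [(0.91-0.72j),(-0.19+0.99j),(-0.5-0.25j)], [-0.58-0.14j,0.46-0.24j,(0.06+0.28j)]] + [[0.82-0.28j, (-0.7-0.29j), -0.05+0.42j], [0.91+0.72j, -0.19-0.99j, -0.50+0.25j], [(-0.58+0.14j), (0.46+0.24j), 0.06-0.28j]] + [[(-0.32-0j), (-0.03+0j), (-0.5+0j)], [-0.35-0.00j, (-0.03+0j), (-0.54+0j)], [(-0.46-0j), (-0.04+0j), (-0.71+0j)]]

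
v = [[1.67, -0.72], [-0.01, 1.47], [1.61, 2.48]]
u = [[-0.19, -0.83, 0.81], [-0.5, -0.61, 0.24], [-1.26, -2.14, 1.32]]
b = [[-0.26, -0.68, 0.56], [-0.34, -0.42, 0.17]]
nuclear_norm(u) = 3.58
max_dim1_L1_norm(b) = 1.5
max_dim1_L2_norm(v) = 2.96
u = v @ b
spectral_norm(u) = 3.12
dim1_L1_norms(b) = [1.5, 0.93]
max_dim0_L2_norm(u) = 2.37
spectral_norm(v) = 3.22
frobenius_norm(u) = 3.16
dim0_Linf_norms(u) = [1.26, 2.14, 1.32]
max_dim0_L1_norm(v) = 4.67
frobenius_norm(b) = 1.08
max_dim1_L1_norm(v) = 4.09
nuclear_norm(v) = 5.18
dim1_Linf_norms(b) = [0.68, 0.42]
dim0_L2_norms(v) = [2.32, 2.97]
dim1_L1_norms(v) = [2.39, 1.48, 4.09]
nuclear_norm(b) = 1.27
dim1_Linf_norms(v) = [1.67, 1.47, 2.48]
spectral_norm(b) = 1.06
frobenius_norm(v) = 3.77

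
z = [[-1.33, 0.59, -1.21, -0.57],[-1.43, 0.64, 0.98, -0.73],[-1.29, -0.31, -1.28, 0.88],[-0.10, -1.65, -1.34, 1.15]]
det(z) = 4.304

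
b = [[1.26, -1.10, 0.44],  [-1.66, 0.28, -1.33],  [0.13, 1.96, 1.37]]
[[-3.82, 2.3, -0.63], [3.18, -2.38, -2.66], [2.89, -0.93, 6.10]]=b@[[-1.34, 0.63, -1.44], [1.80, -1.06, 0.48], [-0.34, 0.78, 3.9]]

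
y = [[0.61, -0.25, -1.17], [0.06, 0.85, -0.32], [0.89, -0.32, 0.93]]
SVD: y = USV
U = [[-0.64, 0.77, 0.01],[-0.31, -0.27, 0.91],[0.7, 0.58, 0.41]]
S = [1.55, 1.18, 0.77]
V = [[0.14,  -0.21,  0.97], [0.83,  -0.51,  -0.23], [0.55,  0.83,  0.10]]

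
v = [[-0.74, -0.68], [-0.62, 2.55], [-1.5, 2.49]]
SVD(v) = [[0.09, 0.84], [-0.67, -0.34], [-0.74, 0.41]] @ diag([3.886815982482075, 1.113400879432877]) @ [[0.37,-0.93], [-0.93,-0.37]]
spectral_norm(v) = 3.89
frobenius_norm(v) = 4.04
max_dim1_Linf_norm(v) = 2.55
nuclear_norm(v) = 5.00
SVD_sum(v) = [[0.13, -0.33], [-0.97, 2.41], [-1.07, 2.66]] + [[-0.87, -0.35], [0.35, 0.14], [-0.43, -0.17]]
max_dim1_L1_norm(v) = 3.99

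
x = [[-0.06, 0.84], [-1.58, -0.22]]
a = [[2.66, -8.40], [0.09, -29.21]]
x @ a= [[-0.08, -24.03],[-4.22, 19.7]]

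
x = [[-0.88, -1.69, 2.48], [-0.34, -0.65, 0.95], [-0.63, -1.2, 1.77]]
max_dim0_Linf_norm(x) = 2.48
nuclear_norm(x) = 4.03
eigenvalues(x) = [0.27, -0.04, 0.01]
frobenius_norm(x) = 4.02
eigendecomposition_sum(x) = [[-0.8, -1.47, 2.26], [-0.3, -0.54, 0.83], [-0.57, -1.05, 1.62]] + [[-0.09, -0.21, 0.23],[-0.04, -0.11, 0.12],[-0.06, -0.15, 0.16]] + [[0.01, -0.00, -0.01], [-0.0, 0.0, 0.00], [0.00, -0.0, -0.0]]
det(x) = -0.00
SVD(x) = [[-0.78,0.40,0.49],[-0.3,0.45,-0.84],[-0.55,-0.8,-0.23]] @ diag([4.023837173028108, 0.005192560023977367, 0.002728053805930998]) @ [[0.28, 0.54, -0.79], [0.22, -0.84, -0.49], [0.93, 0.03, 0.36]]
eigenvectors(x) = [[-0.78, -0.76, 0.95],  [-0.29, -0.38, -0.07],  [-0.56, -0.52, 0.29]]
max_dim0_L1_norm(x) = 5.2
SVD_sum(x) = [[-0.88, -1.69, 2.48], [-0.34, -0.65, 0.95], [-0.63, -1.2, 1.77]] + [[0.0, -0.00, -0.0], [0.00, -0.0, -0.0], [-0.00, 0.00, 0.0]] + [[0.0, 0.0, 0.00],[-0.00, -0.00, -0.0],[-0.0, -0.00, -0.0]]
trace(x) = 0.24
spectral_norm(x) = 4.02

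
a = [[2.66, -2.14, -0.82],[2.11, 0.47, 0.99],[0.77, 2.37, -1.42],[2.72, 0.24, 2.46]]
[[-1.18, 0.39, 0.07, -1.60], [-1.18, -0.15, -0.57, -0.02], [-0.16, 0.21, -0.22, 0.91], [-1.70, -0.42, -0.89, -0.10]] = a@[[-0.49,0.04,-0.15,-0.17], [0.0,-0.05,-0.15,0.5], [-0.15,-0.21,-0.18,0.10]]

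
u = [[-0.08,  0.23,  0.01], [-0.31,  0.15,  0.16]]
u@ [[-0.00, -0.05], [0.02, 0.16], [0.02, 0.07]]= [[0.00,0.04],[0.01,0.05]]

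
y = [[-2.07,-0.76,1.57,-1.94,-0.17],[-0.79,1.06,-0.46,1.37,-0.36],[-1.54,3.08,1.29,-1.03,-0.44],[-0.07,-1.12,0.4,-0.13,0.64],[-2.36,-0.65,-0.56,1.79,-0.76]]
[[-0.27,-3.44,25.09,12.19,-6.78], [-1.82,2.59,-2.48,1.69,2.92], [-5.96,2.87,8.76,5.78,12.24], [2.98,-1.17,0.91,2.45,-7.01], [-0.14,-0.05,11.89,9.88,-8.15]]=y @ [[1.38, -2.07, -5.83, -3.49, 0.09], [-1.92, 2.25, -2.79, -1.27, 5.48], [3.15, -5.19, 1.27, 4.02, -5.84], [1.98, -1.52, -4.09, 1.28, -3.61], [-0.12, 4.82, -5.73, -1.03, 1.56]]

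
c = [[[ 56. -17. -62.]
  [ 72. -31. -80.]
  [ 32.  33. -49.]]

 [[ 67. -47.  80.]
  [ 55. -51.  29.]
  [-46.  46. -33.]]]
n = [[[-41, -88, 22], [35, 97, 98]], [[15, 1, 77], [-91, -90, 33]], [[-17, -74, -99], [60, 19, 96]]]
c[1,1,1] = -51.0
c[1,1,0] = 55.0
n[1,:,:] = [[15, 1, 77], [-91, -90, 33]]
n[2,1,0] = 60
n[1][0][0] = 15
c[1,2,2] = -33.0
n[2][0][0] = -17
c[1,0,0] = 67.0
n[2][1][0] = 60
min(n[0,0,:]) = -88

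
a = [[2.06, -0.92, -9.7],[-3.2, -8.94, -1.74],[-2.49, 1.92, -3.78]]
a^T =[[2.06, -3.20, -2.49], [-0.92, -8.94, 1.92], [-9.7, -1.74, -3.78]]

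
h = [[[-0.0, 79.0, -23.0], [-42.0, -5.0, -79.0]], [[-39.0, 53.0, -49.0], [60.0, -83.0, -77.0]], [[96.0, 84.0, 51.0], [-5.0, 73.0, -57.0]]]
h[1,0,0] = -39.0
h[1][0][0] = -39.0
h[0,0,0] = -0.0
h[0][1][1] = -5.0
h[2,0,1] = 84.0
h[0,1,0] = -42.0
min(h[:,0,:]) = -49.0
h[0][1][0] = -42.0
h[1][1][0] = 60.0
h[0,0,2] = -23.0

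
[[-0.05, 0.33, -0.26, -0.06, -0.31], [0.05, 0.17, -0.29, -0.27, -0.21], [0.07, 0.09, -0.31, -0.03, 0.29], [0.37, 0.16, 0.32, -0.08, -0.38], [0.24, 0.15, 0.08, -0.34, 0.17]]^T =[[-0.05, 0.05, 0.07, 0.37, 0.24], [0.33, 0.17, 0.09, 0.16, 0.15], [-0.26, -0.29, -0.31, 0.32, 0.08], [-0.06, -0.27, -0.03, -0.08, -0.34], [-0.31, -0.21, 0.29, -0.38, 0.17]]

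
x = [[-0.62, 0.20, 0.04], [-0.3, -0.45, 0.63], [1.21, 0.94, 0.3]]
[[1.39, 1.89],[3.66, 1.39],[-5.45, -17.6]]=x@[[-2.97,-6.24], [-2.75,-8.51], [2.43,-6.84]]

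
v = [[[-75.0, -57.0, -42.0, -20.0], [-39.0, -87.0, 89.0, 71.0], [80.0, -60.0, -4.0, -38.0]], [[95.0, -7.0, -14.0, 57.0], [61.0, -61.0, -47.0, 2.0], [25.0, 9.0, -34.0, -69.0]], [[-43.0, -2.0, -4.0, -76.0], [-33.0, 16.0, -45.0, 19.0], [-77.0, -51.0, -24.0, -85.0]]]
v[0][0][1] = -57.0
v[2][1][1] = 16.0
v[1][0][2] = -14.0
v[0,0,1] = -57.0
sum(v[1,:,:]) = 17.0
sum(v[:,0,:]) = -188.0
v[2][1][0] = -33.0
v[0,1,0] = -39.0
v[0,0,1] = -57.0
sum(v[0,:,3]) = 13.0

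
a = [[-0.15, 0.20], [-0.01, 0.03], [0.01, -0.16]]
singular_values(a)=[0.29, 0.08]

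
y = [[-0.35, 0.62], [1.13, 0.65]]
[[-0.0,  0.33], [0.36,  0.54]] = y @ [[0.24, 0.13], [0.13, 0.6]]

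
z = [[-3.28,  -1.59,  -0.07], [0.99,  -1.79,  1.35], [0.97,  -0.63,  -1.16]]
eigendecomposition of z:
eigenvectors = [[(0.85+0j), 0.39-0.31j, (0.39+0.31j)], [-0.14+0.00j, -0.65+0.00j, (-0.65-0j)], [(-0.5+0j), -0.36-0.45j, -0.36+0.45j]]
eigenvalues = [(-2.98+0j), (-1.63+1.39j), (-1.63-1.39j)]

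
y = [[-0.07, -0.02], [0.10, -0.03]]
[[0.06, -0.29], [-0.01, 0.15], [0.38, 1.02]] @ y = [[-0.03, 0.01], [0.02, -0.0], [0.08, -0.04]]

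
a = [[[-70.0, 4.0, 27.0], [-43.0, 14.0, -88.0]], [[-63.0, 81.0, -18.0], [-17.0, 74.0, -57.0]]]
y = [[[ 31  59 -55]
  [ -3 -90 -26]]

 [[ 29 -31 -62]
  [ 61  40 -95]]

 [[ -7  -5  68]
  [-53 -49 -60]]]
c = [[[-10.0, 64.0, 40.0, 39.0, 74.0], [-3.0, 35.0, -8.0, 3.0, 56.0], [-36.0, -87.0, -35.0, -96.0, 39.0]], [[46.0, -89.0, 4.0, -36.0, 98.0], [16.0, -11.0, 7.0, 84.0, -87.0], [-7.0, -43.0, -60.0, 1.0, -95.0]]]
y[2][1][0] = -53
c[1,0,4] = 98.0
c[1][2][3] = 1.0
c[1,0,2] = 4.0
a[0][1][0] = -43.0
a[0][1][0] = -43.0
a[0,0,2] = 27.0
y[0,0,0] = 31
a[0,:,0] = [-70.0, -43.0]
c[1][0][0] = 46.0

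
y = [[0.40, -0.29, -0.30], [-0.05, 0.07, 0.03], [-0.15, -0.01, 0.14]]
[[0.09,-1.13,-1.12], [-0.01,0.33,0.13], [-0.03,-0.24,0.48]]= y@[[2.39, 2.1, -1.46], [0.53, 5.8, -0.04], [2.36, 0.97, 1.83]]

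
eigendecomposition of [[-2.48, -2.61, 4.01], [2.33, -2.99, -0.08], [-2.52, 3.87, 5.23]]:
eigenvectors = [[(0.78+0j), 0.78-0.00j, 0.46+0.00j], [0.09-0.53j, (0.09+0.53j), (0.13+0j)], [(0.08+0.3j), (0.08-0.3j), (0.88+0j)]]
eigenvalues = [(-2.37+3.33j), (-2.37-3.33j), (4.51+0j)]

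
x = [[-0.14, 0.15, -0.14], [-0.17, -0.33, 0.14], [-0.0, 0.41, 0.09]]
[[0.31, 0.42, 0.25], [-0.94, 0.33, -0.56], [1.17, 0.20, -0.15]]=x @ [[0.41, -2.68, 0.88],[2.78, 0.46, 0.18],[0.34, 0.17, -2.49]]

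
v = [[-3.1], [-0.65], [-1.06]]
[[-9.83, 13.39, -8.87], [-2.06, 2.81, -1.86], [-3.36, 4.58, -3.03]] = v @ [[3.17, -4.32, 2.86]]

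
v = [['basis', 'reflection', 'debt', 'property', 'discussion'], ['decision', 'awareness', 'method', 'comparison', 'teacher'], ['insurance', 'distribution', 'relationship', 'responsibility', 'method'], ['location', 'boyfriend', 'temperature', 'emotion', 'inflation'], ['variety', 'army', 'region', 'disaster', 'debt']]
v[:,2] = ['debt', 'method', 'relationship', 'temperature', 'region']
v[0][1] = 'reflection'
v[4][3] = 'disaster'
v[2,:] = ['insurance', 'distribution', 'relationship', 'responsibility', 'method']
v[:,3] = ['property', 'comparison', 'responsibility', 'emotion', 'disaster']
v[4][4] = 'debt'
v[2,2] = 'relationship'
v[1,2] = 'method'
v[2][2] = 'relationship'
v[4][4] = 'debt'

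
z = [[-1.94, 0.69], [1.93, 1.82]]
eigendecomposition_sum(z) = [[-2.10, 0.35], [0.99, -0.17]] + [[0.16, 0.34], [0.94, 1.99]]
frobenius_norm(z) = 3.36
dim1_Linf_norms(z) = [1.94, 1.93]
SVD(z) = [[-0.5, 0.86], [0.86, 0.5]] @ diag([2.914293413921227, 1.6685004937294323]) @ [[0.91, 0.42], [-0.42, 0.91]]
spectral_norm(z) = 2.91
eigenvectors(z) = [[-0.9, -0.17], [0.43, -0.99]]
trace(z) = -0.12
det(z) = -4.86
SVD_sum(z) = [[-1.34, -0.62],  [2.28, 1.06]] + [[-0.60, 1.31], [-0.35, 0.76]]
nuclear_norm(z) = 4.58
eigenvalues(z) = [-2.27, 2.15]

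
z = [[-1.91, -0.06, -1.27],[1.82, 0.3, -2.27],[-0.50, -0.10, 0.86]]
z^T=[[-1.91,1.82,-0.50], [-0.06,0.30,-0.1], [-1.27,-2.27,0.86]]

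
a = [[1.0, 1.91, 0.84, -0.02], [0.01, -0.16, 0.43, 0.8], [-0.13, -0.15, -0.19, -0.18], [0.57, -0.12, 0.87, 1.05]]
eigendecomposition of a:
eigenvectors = [[-0.74+0.00j, (0.78+0j), 0.78-0.00j, -0.41+0.00j],[-0.26+0.00j, (-0.37+0.29j), (-0.37-0.29j), -0.14+0.00j],[0.15+0.00j, 0.00-0.03j, 0.00+0.03j, (0.78+0j)],[-0.60+0.00j, -0.37-0.20j, -0.37+0.20j, -0.44+0.00j]]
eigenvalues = [(1.49+0j), (0.1+0.67j), (0.1-0.67j), (0.01+0j)]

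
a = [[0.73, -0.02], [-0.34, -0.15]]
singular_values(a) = [0.81, 0.14]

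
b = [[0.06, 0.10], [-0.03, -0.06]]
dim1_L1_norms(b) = [0.16, 0.09]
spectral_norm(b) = 0.13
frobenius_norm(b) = 0.13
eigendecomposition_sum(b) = [[0.04, 0.05], [-0.02, -0.02]] + [[0.02, 0.05], [-0.01, -0.04]]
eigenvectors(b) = [[0.94, -0.76], [-0.33, 0.65]]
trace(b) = 0.00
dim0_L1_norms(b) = [0.09, 0.16]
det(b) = -0.00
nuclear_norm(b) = 0.14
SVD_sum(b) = [[0.06, 0.10],  [-0.03, -0.06]] + [[0.00, -0.0], [0.0, -0.00]]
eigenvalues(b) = [0.02, -0.02]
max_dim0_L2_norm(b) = 0.12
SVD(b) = [[-0.87, 0.50], [0.50, 0.87]] @ diag([0.134462219947249, 0.004462219947249022]) @ [[-0.5, -0.87], [0.87, -0.50]]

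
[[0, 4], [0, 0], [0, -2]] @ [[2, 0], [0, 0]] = [[0, 0], [0, 0], [0, 0]]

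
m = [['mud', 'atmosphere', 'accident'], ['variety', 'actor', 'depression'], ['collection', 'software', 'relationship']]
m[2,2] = 'relationship'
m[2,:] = ['collection', 'software', 'relationship']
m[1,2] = 'depression'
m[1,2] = 'depression'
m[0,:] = ['mud', 'atmosphere', 'accident']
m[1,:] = ['variety', 'actor', 'depression']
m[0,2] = 'accident'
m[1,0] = 'variety'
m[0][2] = 'accident'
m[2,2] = 'relationship'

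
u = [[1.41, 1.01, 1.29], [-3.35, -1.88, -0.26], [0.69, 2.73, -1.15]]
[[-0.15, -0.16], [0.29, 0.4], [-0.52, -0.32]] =u@[[0.02, -0.07], [-0.19, -0.09], [0.01, 0.02]]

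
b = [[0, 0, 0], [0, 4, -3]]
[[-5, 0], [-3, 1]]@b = [[0, 0, 0], [0, 4, -3]]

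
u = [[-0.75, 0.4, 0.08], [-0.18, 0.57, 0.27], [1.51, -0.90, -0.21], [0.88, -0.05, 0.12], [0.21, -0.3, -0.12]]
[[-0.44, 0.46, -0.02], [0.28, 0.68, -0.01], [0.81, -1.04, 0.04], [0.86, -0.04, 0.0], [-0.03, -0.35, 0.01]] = u@ [[0.97,-0.07,-0.19], [0.65,0.91,-0.63], [0.31,0.56,1.15]]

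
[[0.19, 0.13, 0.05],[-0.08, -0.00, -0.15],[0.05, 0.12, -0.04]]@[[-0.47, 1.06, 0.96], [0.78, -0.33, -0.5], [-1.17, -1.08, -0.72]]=[[-0.05,0.1,0.08], [0.21,0.08,0.03], [0.12,0.06,0.02]]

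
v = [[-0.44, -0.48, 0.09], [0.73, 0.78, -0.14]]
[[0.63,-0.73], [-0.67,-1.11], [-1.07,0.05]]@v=[[-0.81, -0.87, 0.16], [-0.52, -0.54, 0.1], [0.51, 0.55, -0.10]]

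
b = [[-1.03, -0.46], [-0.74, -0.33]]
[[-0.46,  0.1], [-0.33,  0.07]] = b @ [[0.61, -0.37],[-0.37, 0.62]]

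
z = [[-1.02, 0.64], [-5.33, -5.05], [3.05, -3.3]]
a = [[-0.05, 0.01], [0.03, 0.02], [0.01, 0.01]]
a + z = [[-1.07,0.65], [-5.30,-5.03], [3.06,-3.29]]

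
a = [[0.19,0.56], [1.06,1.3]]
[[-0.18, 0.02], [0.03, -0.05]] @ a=[[-0.01,  -0.07], [-0.05,  -0.05]]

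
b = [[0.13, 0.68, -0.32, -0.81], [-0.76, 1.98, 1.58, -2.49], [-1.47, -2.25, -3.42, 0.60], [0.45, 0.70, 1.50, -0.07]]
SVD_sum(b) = [[0.07, 0.27, 0.34, -0.17], [0.48, 1.74, 2.20, -1.09], [-0.66, -2.4, -3.03, 1.50], [0.25, 0.90, 1.14, -0.56]] + [[-0.41, 0.13, -0.28, -0.55], [-1.08, 0.34, -0.74, -1.43], [-0.70, 0.22, -0.48, -0.92], [0.35, -0.11, 0.24, 0.47]] + [[0.47, 0.29, -0.37, -0.09], [-0.15, -0.09, 0.12, 0.03], [-0.12, -0.07, 0.09, 0.02], [-0.15, -0.09, 0.12, 0.03]] + [[0.0, -0.00, 0.00, -0.00],[-0.00, 0.00, -0.00, 0.00],[0.0, -0.00, 0.00, -0.00],[0.00, -0.0, 0.00, -0.00]]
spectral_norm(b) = 5.44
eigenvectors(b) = [[(-0.1+0j), (0.09-0.52j), (0.09+0.52j), -0.42+0.00j], [0.46+0.00j, 0.70+0.00j, 0.70-0.00j, (0.68+0j)], [-0.80+0.00j, -0.35+0.28j, -0.35-0.28j, -0.17+0.00j], [0.37+0.00j, 0.14+0.10j, 0.14-0.10j, 0.57+0.00j]]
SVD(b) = [[-0.09,-0.30,-0.89,0.34], [-0.56,-0.77,0.29,-0.06], [0.77,-0.5,0.22,0.33], [-0.29,0.25,0.28,0.88]] @ diag([5.441046994401428, 2.5459694298080002, 0.7566659090386224, 0.001992309485380032]) @ [[-0.16, -0.57, -0.72, 0.36], [0.55, -0.17, 0.38, 0.73], [-0.70, -0.42, 0.56, 0.14], [0.43, -0.68, 0.16, -0.57]]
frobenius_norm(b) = 6.05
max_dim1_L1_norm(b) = 7.74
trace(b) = -1.38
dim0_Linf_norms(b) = [1.47, 2.25, 3.42, 2.49]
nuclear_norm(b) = 8.75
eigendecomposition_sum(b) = [[(-0.26+0j), (-0.16+0j), -0.44+0.00j, (-0.14-0j)], [(1.21-0j), 0.73-0.00j, 2.04-0.00j, (0.63+0j)], [-2.10+0.00j, (-1.27+0j), -3.55+0.00j, -1.09-0.00j], [(0.96-0j), (0.58-0j), 1.63-0.00j, 0.50+0.00j]] + [[0.19+0.78j, (0.42-0.4j), 0.06+0.19j, (-0.34+1.12j)], [-0.98+0.44j, 0.62+0.45j, (-0.23+0.12j), (-1.55-0.18j)], [0.31-0.61j, -0.49+0.02j, (0.07-0.15j), 0.84-0.52j], [(-0.25-0.05j), 0.06+0.18j, -0.06-0.01j, (-0.28-0.25j)]] + [[0.19-0.78j, (0.42+0.4j), (0.06-0.19j), -0.34-1.12j], [(-0.98-0.44j), 0.62-0.45j, (-0.23-0.12j), (-1.55+0.18j)], [0.31+0.61j, -0.49-0.02j, (0.07+0.15j), (0.84+0.52j)], [(-0.25+0.05j), (0.06-0.18j), (-0.06+0.01j), (-0.28+0.25j)]] + [[0j, (-0-0j), 0.00+0.00j, (0.01+0j)], [-0.01-0.00j, 0j, -0.01-0.00j, (-0.02-0j)], [0j, (-0-0j), 0.00+0.00j, 0j], [-0.01-0.00j, 0j, -0.01-0.00j, -0.01-0.00j]]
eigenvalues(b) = [(-2.58+0j), (0.61+0.83j), (0.61-0.83j), (-0.01+0j)]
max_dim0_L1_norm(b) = 6.82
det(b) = 0.02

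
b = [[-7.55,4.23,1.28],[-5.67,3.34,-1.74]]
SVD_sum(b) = [[-7.51, 4.29, -0.03],[-5.72, 3.26, -0.02]] + [[-0.04, -0.06, 1.31], [0.05, 0.08, -1.72]]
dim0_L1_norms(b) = [13.22, 7.57, 3.02]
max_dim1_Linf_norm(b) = 7.55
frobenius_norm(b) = 11.08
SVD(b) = [[-0.80, -0.61],[-0.61, 0.80]] @ diag([10.871442344921322, 2.1627855513322696]) @ [[0.87, -0.50, 0.0], [0.03, 0.04, -1.0]]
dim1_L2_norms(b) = [8.75, 6.81]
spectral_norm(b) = 10.87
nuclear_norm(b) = 13.03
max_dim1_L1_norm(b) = 13.06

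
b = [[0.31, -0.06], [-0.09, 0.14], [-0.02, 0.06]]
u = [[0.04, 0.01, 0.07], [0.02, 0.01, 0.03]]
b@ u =[[0.01, 0.0, 0.02], [-0.0, 0.0, -0.00], [0.0, 0.0, 0.00]]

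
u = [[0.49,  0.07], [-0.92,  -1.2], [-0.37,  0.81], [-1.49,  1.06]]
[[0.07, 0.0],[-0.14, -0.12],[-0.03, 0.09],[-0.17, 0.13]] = u@ [[0.13, -0.01], [0.02, 0.11]]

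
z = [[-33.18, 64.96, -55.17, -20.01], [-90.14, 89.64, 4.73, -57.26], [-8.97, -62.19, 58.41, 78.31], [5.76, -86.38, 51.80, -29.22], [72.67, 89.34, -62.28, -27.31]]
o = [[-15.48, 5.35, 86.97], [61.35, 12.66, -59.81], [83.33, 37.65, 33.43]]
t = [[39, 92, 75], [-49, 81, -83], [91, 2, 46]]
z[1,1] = 89.64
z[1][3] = -57.26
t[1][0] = -49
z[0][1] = 64.96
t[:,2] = [75, -83, 46]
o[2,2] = 33.43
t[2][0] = 91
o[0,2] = 86.97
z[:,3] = [-20.01, -57.26, 78.31, -29.22, -27.31]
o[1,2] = -59.81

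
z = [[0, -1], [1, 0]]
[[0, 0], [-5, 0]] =z @ [[-5, 0], [0, 0]]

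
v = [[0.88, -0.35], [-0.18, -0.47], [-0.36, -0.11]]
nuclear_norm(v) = 1.54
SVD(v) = [[-0.95, -0.17], [0.04, -0.91], [0.32, -0.37]] @ diag([0.9948217412675048, 0.5497542206309014]) @ [[-0.96,0.28], [0.28,0.96]]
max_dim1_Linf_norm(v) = 0.88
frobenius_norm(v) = 1.14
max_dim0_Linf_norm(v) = 0.88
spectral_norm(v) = 0.99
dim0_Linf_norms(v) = [0.88, 0.47]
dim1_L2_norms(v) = [0.95, 0.5, 0.38]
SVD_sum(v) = [[0.91, -0.26], [-0.04, 0.01], [-0.30, 0.09]] + [[-0.03,-0.09],  [-0.14,-0.48],  [-0.06,-0.2]]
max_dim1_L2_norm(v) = 0.95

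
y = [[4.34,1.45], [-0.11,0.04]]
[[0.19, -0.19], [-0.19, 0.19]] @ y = [[0.85, 0.27], [-0.85, -0.27]]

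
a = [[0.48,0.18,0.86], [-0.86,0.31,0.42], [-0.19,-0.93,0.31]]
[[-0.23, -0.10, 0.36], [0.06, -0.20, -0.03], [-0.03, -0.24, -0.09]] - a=[[-0.71, -0.28, -0.5], [0.92, -0.51, -0.45], [0.16, 0.69, -0.4]]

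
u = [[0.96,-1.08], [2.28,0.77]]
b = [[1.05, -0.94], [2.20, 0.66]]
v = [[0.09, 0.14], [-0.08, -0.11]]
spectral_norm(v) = 0.21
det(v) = 0.00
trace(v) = -0.02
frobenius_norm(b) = 2.69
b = u + v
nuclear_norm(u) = 3.78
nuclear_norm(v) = 0.22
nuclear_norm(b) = 3.58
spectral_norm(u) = 2.50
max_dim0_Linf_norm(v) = 0.14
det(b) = 2.76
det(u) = 3.20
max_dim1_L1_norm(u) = 3.05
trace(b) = 1.71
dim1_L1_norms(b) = [1.99, 2.86]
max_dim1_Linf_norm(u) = 2.28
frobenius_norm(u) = 2.81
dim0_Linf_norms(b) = [2.2, 0.94]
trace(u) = 1.73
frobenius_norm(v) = 0.21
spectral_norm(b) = 2.45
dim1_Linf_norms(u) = [1.08, 2.28]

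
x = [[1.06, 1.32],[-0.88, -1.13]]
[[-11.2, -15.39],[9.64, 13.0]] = x @ [[1.86, -6.44], [-9.98, -6.49]]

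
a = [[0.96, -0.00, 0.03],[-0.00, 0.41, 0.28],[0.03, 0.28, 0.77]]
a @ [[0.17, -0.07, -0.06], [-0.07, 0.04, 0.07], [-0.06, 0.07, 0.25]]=[[0.16,-0.07,-0.05], [-0.05,0.04,0.1], [-0.06,0.06,0.21]]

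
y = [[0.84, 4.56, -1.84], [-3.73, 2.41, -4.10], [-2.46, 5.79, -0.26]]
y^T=[[0.84, -3.73, -2.46], [4.56, 2.41, 5.79], [-1.84, -4.1, -0.26]]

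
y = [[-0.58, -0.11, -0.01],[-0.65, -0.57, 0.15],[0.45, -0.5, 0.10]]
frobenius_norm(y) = 1.26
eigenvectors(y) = [[-0.40+0.00j, 0.07-0.08j, 0.07+0.08j], [(-0.87+0j), -0.33+0.22j, -0.33-0.22j], [-0.28+0.00j, -0.91+0.00j, (-0.91-0j)]]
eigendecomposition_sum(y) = [[-0.48+0.00j, -0.17+0.00j, (0.02-0j)], [-1.04+0.00j, (-0.36+0j), (0.05-0j)], [-0.33+0.00j, -0.11+0.00j, (0.01-0j)]] + [[(-0.05+0.01j), (0.03-0j), (-0.02-0.01j)], [(0.19-0.01j), (-0.11-0.01j), (0.05+0.04j)], [0.39+0.23j, -0.19-0.16j, (0.04+0.15j)]] + [[(-0.05-0.01j), (0.03+0j), -0.02+0.01j], [(0.19+0.01j), -0.11+0.01j, 0.05-0.04j], [0.39-0.23j, -0.19+0.16j, 0.04-0.15j]]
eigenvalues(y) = [(-0.82+0j), (-0.11+0.16j), (-0.11-0.16j)]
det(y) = -0.03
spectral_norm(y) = 1.03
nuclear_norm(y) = 1.79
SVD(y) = [[-0.55, 0.22, 0.81],[-0.82, -0.35, -0.46],[0.18, -0.91, 0.37]] @ diag([1.0316915533639053, 0.7175501128378952, 0.04164581952484957]) @ [[0.90,0.42,-0.10], [-0.43,0.88,-0.20], [0.00,-0.22,-0.97]]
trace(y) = -1.05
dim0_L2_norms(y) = [0.98, 0.77, 0.18]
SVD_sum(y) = [[-0.51, -0.24, 0.05], [-0.76, -0.36, 0.08], [0.17, 0.08, -0.02]] + [[-0.07, 0.14, -0.03], [0.11, -0.22, 0.05], [0.28, -0.57, 0.13]] + [[0.0, -0.01, -0.03], [-0.0, 0.00, 0.02], [0.0, -0.00, -0.01]]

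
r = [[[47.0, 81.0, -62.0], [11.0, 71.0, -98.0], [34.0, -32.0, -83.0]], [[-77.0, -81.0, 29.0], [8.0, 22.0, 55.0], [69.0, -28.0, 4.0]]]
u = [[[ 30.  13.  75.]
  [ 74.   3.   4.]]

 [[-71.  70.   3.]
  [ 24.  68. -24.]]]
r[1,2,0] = 69.0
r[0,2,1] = -32.0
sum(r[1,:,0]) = 0.0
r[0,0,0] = 47.0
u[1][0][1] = 70.0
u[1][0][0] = -71.0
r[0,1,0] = 11.0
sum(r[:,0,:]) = -63.0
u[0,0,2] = 75.0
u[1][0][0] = -71.0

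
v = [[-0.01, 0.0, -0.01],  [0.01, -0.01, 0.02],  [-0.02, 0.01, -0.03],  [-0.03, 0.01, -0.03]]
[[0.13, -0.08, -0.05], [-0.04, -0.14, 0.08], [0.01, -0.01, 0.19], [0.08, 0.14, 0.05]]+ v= [[0.12,-0.08,-0.06],  [-0.03,-0.15,0.1],  [-0.01,0.0,0.16],  [0.05,0.15,0.02]]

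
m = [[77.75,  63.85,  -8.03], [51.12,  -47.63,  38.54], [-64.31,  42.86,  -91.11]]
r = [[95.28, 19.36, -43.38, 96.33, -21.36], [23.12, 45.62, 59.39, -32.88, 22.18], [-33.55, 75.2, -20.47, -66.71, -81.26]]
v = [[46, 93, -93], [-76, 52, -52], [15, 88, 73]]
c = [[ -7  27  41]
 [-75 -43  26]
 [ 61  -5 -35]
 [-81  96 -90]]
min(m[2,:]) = -91.11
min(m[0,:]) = -8.03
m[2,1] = 42.86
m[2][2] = -91.11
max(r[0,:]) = 96.33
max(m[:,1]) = 63.85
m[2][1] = 42.86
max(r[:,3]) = 96.33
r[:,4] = [-21.36, 22.18, -81.26]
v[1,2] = -52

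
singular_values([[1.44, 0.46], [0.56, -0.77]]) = [1.56, 0.88]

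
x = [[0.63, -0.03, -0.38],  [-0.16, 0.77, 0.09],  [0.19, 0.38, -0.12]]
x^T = [[0.63, -0.16, 0.19], [-0.03, 0.77, 0.38], [-0.38, 0.09, -0.12]]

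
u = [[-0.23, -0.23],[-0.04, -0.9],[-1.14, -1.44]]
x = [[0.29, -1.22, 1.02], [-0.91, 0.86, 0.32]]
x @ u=[[-1.18,  -0.44], [-0.19,  -1.03]]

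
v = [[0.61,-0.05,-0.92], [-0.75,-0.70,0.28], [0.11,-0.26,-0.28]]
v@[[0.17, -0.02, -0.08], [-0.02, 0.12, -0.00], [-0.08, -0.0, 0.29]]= [[0.18, -0.02, -0.32], [-0.14, -0.07, 0.14], [0.05, -0.03, -0.09]]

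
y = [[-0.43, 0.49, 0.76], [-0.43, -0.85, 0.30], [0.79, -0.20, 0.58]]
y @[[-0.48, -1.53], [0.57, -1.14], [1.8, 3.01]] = [[1.85, 2.39], [0.26, 2.53], [0.55, 0.77]]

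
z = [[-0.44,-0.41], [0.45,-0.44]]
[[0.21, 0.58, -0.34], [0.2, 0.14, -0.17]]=z @ [[-0.03, -0.52, 0.21], [-0.48, -0.85, 0.6]]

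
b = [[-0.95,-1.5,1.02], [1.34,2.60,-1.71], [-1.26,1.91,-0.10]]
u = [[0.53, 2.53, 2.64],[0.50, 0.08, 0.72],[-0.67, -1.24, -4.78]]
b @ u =[[-1.94,-3.79,-8.46], [3.16,5.72,13.58], [0.35,-2.91,-1.47]]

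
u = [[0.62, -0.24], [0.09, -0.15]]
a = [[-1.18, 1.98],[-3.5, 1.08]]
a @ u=[[-0.55,-0.01], [-2.07,0.68]]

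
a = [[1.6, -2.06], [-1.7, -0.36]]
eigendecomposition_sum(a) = [[2.00, -1.33], [-1.1, 0.73]] + [[-0.4, -0.73], [-0.6, -1.09]]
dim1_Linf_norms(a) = [2.06, 1.7]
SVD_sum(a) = [[1.97, -1.61], [-0.84, 0.69]] + [[-0.37,-0.45], [-0.86,-1.05]]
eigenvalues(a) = [2.73, -1.49]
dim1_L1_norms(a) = [3.66, 2.06]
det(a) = -4.08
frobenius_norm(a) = 3.13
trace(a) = 1.24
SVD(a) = [[-0.92, 0.39], [0.39, 0.92]] @ diag([2.7656948331864464, 1.4744938418609275]) @ [[-0.77, 0.63], [-0.63, -0.77]]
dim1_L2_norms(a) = [2.61, 1.74]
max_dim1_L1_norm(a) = 3.66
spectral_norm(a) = 2.77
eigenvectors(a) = [[0.88,0.55],[-0.48,0.83]]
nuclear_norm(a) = 4.24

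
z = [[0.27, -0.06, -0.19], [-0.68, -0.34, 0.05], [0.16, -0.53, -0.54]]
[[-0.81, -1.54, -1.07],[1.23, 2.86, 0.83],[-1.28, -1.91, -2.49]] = z @ [[-1.7, -3.54, -2.68], [0.04, -0.85, 3.03], [1.83, 3.32, 0.84]]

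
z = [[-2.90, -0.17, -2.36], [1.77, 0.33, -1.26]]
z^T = [[-2.9,  1.77], [-0.17,  0.33], [-2.36,  -1.26]]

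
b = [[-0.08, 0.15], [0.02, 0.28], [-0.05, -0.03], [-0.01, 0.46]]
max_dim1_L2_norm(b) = 0.46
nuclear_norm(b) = 0.66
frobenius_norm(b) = 0.57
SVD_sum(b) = [[-0.0,0.15], [-0.01,0.28], [0.0,-0.03], [-0.01,0.46]] + [[-0.08, -0.00], [0.03, 0.0], [-0.05, -0.00], [0.00, 0.00]]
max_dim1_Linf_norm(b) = 0.46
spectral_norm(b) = 0.56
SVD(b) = [[-0.27,0.79], [-0.50,-0.30], [0.05,0.53], [-0.82,-0.05]] @ diag([0.5600862305465771, 0.09541181453115083]) @ [[0.03, -1.00], [-1.00, -0.03]]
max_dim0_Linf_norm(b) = 0.46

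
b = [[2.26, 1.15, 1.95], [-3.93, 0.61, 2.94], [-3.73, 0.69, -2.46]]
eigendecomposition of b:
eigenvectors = [[(-0.03+0.48j),-0.03-0.48j,-0.10+0.00j],[-0.80+0.00j,-0.80-0.00j,(-0.73+0j)],[(-0.29-0.22j),(-0.29+0.22j),0.68+0.00j]]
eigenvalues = [(1.53+3.14j), (1.53-3.14j), (-2.66+0j)]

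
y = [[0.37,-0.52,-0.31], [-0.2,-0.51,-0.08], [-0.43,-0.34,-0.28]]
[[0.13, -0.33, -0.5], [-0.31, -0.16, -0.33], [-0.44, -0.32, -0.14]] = y @ [[0.78, 0.05, -0.28], [0.3, 0.17, 0.76], [0.01, 0.85, -0.0]]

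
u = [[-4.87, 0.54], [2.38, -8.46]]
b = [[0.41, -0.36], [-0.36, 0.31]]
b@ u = [[-2.85, 3.27],  [2.49, -2.82]]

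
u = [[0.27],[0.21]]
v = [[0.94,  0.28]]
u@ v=[[0.25, 0.08],  [0.2, 0.06]]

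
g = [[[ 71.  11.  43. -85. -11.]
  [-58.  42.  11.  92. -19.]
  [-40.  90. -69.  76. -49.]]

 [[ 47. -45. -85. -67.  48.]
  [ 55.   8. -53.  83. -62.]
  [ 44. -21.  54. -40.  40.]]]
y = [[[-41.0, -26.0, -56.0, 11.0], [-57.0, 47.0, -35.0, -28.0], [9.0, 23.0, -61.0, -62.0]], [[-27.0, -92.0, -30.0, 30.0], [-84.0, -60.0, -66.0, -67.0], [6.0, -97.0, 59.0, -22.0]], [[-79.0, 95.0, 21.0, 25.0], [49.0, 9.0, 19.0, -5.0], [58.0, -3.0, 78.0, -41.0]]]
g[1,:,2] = [-85.0, -53.0, 54.0]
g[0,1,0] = -58.0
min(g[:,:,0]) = -58.0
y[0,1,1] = 47.0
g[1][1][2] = -53.0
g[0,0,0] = 71.0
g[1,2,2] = 54.0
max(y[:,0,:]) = 95.0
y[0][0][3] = 11.0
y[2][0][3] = 25.0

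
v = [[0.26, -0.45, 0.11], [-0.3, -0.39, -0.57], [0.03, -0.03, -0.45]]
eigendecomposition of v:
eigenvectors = [[-0.93, 0.56, 0.45],[0.37, 0.79, 0.89],[-0.04, -0.25, 0.09]]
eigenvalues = [0.44, -0.42, -0.6]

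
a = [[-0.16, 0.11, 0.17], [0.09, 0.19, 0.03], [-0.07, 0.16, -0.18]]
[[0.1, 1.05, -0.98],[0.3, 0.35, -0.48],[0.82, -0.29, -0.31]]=a @[[-1.10, -1.28, 1.96],[2.4, 1.85, -3.17],[-1.98, 3.76, -1.86]]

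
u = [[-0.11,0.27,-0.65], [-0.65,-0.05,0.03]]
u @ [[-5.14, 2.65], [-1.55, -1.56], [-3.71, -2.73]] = [[2.56, 1.06], [3.31, -1.73]]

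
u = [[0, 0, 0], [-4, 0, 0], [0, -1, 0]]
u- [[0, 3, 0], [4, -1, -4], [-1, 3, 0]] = [[0, -3, 0], [-8, 1, 4], [1, -4, 0]]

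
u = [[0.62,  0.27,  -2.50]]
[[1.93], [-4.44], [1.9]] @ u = [[1.20,0.52,-4.82], [-2.75,-1.20,11.10], [1.18,0.51,-4.75]]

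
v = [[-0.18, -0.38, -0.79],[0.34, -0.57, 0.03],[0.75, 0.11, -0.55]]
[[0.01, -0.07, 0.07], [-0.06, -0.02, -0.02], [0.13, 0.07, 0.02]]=v@[[0.08, 0.1, -0.04], [0.15, 0.09, 0.01], [-0.1, 0.02, -0.08]]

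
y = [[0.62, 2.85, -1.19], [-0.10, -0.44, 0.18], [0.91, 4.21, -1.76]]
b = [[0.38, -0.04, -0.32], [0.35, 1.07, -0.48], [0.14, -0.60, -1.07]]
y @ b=[[1.07, 3.74, -0.29], [-0.17, -0.57, 0.05], [1.57, 5.52, -0.43]]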